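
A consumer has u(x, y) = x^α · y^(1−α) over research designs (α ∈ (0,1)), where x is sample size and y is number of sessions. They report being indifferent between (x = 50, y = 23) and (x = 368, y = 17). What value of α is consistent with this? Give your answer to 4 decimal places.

Indifference: 50^α · 23^(1−α) = 368^α · 17^(1−α).
Rearrange to (50/368)^α = (17/23)^(1−α) and take logs: α·-1.9960599 = (1−α)·-0.3022809.
So α/(1−α) = (-0.3022809)/(-1.9960599) = 0.1514388, and α = 0.1514388/1.1514388 ≈ 0.1315.

α ≈ 0.1315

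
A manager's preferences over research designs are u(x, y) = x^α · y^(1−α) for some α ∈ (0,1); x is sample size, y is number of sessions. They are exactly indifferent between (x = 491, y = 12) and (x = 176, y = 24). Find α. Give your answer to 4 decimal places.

α ≈ 0.4032

The Cobb–Douglas utilities coincide, so 491^α·12^(1−α) = 176^α·24^(1−α).
Rearrange to (491/176)^α = (24/12)^(1−α) and take logs: α·1.0259601 = (1−α)·0.6931472.
With A = 1.0259601 and B = 0.6931472: α·A = (1−α)·B, so α = B/(A+B) = 0.6931472/1.7191073 ≈ 0.4032.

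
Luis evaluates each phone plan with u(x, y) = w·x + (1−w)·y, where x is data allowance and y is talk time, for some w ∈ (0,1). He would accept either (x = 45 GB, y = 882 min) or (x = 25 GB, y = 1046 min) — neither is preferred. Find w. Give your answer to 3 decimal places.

w = 0.891

Equating utilities: w·45 + (1−w)·882 = w·25 + (1−w)·1046.
w·(45−25) = (1−w)·(1046−882), i.e. w·20 = (1−w)·164.
Hence w = 164/(20+164) = 164/184 = 0.891.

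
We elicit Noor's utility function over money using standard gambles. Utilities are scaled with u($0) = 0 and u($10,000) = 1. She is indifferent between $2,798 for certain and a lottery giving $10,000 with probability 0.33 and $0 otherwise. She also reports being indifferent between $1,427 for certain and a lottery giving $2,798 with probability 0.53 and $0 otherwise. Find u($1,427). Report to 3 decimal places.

0.175

From the first indifference, u($2,798) = 0.33·u($10,000) + 0.67·u($0) = 0.33·1 + 0.67·0 = 0.33.
Then u($1,427) = 0.53·u($2,798) + 0.47·u($0) = 0.53·0.33 + 0.47·0.00 = 0.1749.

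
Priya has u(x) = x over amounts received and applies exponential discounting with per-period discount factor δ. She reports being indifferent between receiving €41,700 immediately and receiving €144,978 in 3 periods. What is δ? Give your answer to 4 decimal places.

δ ≈ 0.6601

Equating discounted utilities: u(41700) = δ^3·u(144978) ⇒ δ^3 = u(41700)/u(144978).
With u(x) = x: δ^3 = 41700/144978 = 0.28763.
Hence δ = (0.28763)^(1/3) = 0.660102.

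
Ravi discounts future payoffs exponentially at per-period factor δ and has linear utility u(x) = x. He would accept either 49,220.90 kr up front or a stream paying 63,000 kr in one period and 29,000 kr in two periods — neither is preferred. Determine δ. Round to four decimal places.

δ ≈ 0.6100

Present value of the stream is 63000·δ + 29000·δ². Indifference gives 63000δ + 29000δ² = 49220.90.
So 29000δ² + 63000δ − 49220.90 = 0.
δ = (−63000 + √(63000² + 4·29000·49220.90)) / (2·29000) = (−63000 + √9678624400.00) / 58000 ≈ 0.6100.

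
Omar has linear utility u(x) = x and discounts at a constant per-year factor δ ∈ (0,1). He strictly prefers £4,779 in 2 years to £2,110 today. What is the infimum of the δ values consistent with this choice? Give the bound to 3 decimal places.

δ > 0.664

Comparing present values: 2110 < δ^2·4779.
Dividing by 4779: δ^2 > 0.44151. Both sides are positive, so the square root keeps the direction.
δ > (2110/4779)^(1/2) ≈ 0.664.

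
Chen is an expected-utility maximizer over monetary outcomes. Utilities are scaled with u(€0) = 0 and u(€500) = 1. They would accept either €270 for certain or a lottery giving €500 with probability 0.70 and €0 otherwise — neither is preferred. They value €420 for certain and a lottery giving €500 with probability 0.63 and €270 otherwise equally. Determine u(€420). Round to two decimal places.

From the first indifference, u(€270) = 0.70·u(€500) + 0.30·u(€0) = 0.70·1 + 0.30·0 = 0.70.
Chaining: u(€420) = 0.63·1.00 + 0.37·0.70 = 0.8890.

0.89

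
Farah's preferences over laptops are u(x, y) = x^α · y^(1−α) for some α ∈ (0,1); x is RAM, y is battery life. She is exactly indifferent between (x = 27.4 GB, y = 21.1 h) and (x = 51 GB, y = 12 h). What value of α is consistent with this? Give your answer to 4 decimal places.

Indifference: 27.4^α · 21.1^(1−α) = 51^α · 12^(1−α).
(27.4/51)^α = (12/21.1)^(1−α); take logs: α·ln(27.4/51) = (1−α)·ln(12/21.1), i.e. α·-0.6212826 = (1−α)·-0.5643664.
So α/(1−α) = (-0.5643664)/(-0.6212826) = 0.9083892, and α = 0.9083892/1.9083892 ≈ 0.4760.

α ≈ 0.4760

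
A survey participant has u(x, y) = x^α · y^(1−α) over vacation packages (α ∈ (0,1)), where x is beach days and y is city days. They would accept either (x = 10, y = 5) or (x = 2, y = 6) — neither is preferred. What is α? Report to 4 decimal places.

α ≈ 0.1018

The Cobb–Douglas utilities coincide, so 10^α·5^(1−α) = 2^α·6^(1−α).
Rearrange to (10/2)^α = (6/5)^(1−α) and take logs: α·1.6094379 = (1−α)·0.1823216.
With A = 1.6094379 and B = 0.1823216: α·A = (1−α)·B, so α = B/(A+B) = 0.1823216/1.7917595 ≈ 0.1018.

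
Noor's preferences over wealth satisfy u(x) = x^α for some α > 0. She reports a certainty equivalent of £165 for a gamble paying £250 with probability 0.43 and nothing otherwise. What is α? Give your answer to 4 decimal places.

EU(lottery) = 0.43·250^α + 0.57·0 = 0.43·250^α.
Equating: 165^α = 0.43·250^α, i.e. 0.6600^α = 0.43.
Taking logs: α·ln(165/250) = ln(0.43), so α = -0.8439701 / -0.4155154 ≈ 2.0311.

α ≈ 2.0311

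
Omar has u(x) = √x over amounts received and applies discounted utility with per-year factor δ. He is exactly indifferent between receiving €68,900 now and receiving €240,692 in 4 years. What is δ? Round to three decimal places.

δ ≈ 0.855

The payoff in 4 years is discounted by δ^4, so u(68900) = δ^4·u(240692) and δ^4 = u(68900)/u(240692).
Since u(x) = √x, δ^4 = √(68900/240692) = 0.53503.
Taking the 4th root: δ = 0.53503^(1/4) ≈ 0.855.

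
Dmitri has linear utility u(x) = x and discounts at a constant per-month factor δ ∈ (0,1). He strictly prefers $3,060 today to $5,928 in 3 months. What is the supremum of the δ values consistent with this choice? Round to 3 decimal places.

δ < 0.802

Comparing present values: 3060 > δ^3·5928.
Hence δ^3 < 3060/5928 = 0.51619, and x ↦ x^(1/3) is increasing on (0,∞).
δ < 0.51619^(1/3) = 0.802.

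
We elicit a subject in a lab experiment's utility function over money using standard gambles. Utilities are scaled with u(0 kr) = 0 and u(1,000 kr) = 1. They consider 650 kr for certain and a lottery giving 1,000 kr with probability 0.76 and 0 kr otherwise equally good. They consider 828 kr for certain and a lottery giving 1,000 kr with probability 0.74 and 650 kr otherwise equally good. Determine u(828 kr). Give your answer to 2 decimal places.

0.94

The first gamble pins u(650 kr): it must equal 0.76·1 + 0.24·0 = 0.76.
Then u(828 kr) = 0.74·u(1,000 kr) + 0.26·u(650 kr) = 0.74·1.00 + 0.26·0.76 = 0.9376.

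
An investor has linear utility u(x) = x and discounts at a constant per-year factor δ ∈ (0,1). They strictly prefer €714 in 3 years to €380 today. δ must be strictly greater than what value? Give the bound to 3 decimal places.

δ > 0.810

Comparing present values: 380 < δ^3·714.
Dividing by 714: δ^3 > 0.53221. Both sides are positive, so the cube root keeps the direction.
δ > (380/714)^(1/3) ≈ 0.810.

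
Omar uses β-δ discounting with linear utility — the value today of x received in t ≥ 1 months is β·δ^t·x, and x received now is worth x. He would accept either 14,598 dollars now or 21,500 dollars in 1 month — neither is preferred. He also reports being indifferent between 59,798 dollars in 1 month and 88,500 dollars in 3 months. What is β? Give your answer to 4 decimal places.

β ≈ 0.8260

Both payoffs in the second observation are in the future, so β drops out: δ^1·59798 = δ^3·88500 ⇒ δ^2 = 59798/88500 = 0.67568, so δ = 0.82200.
Substituting δ into 14598 = β·δ·21500: β = 14598/(17672.995) ≈ 0.8260.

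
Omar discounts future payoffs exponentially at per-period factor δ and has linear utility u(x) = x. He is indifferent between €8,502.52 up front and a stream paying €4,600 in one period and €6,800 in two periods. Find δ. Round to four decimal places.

Equating present values: 8502.52 = 4600δ + 6800δ².
That is, 6800δ² + 4600δ − 8502.52 = 0, a quadratic in δ.
δ = (−4600 + √(4600² + 4·6800·8502.52)) / (2·6800) = (−4600 + √252428544.00) / 13600 ≈ 0.8300.

δ ≈ 0.8300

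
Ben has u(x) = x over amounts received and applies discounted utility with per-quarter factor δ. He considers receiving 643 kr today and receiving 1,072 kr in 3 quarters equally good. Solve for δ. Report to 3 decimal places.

δ ≈ 0.843

The payoff in 3 quarters is discounted by δ^3, so u(643) = δ^3·u(1072) and δ^3 = u(643)/u(1072).
With u(x) = x: δ^3 = 643/1072 = 0.59981.
So δ = 0.59981^(1/3) ≈ 0.843.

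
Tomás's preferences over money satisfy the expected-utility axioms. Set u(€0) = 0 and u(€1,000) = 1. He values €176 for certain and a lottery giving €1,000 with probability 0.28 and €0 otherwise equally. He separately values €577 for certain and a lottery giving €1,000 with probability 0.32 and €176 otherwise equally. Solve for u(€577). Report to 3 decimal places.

0.510

From the first indifference, u(€176) = 0.28·u(€1,000) + 0.72·u(€0) = 0.28·1 + 0.72·0 = 0.28.
The second indifference gives u(€577) = 0.32·u(€1,000) + 0.68·u(€176) = 0.32·1.00 + 0.68·0.28 = 0.5104.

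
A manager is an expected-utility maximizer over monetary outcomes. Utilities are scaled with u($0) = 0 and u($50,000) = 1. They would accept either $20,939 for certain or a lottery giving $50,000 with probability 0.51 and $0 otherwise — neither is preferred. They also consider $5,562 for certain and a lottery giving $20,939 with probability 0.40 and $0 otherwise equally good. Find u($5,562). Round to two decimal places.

0.20

First, u($20,939) = 0.51·u($50,000) + 0.49·u($0) = 0.51.
Then u($5,562) = 0.40·u($20,939) + 0.60·u($0) = 0.40·0.51 + 0.60·0.00 = 0.2040.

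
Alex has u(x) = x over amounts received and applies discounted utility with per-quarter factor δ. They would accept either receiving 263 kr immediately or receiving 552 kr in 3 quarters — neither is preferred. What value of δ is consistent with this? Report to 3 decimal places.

Indifference means u(263) = δ^3 · u(552), so δ^3 = u(263)/u(552).
With u(x) = x: δ^3 = 263/552 = 0.47645.
So δ = 0.47645^(1/3) ≈ 0.781.

δ ≈ 0.781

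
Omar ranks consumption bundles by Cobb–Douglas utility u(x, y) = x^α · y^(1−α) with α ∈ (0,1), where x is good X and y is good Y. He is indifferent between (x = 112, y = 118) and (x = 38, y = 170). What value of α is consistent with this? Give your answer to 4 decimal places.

α ≈ 0.2525

Indifference: 112^α · 118^(1−α) = 38^α · 170^(1−α).
Taking logs: α·ln 112 + (1−α)·ln 118 = α·ln 38 + (1−α)·ln 170, i.e. α·1.0809127 = (1−α)·0.3651138.
So α/(1−α) = (0.3651138)/(1.0809127) = 0.3377829, and α = 0.3377829/1.3377829 ≈ 0.2525.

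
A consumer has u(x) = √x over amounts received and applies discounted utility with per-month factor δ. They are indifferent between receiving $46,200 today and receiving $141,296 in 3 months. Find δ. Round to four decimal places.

The payoff in 3 months is discounted by δ^3, so u(46200) = δ^3·u(141296) and δ^3 = u(46200)/u(141296).
With u(x) = √x: δ^3 = √46200/√141296 = √(46200/141296) = 0.57182.
Taking the cube root: δ = 0.57182^(1/3) ≈ 0.8300.

δ ≈ 0.8300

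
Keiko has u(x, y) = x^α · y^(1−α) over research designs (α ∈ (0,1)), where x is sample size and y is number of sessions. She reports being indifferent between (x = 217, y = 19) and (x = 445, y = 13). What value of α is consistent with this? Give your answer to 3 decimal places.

α ≈ 0.346

Set the two utilities equal: 217^α·19^(1−α) = 445^α·13^(1−α).
Rearrange to (217/445)^α = (13/19)^(1−α) and take logs: α·-0.718177 = (1−α)·-0.379490.
So α/(1−α) = (-0.379490)/(-0.718177) = 0.528407, and α = 0.528407/1.528407 ≈ 0.346.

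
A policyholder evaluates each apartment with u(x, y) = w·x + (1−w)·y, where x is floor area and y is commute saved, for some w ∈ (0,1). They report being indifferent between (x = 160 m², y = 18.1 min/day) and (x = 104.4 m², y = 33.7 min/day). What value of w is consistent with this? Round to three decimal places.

w = 0.219

Equating utilities: w·160 + (1−w)·18.1 = w·104.4 + (1−w)·33.7.
w·(160−104.4) = (1−w)·(33.7−18.1), i.e. w·55.6 = (1−w)·15.6.
Hence w = 15.6/(55.6+15.6) = 15.6/71.2 = 0.219.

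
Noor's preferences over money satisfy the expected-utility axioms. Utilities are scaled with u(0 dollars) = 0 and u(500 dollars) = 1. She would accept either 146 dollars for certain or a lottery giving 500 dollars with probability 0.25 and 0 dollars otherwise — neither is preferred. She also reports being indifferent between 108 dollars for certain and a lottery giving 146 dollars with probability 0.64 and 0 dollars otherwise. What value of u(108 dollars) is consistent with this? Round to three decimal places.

0.160

The first gamble pins u(146 dollars): it must equal 0.25·1 + 0.75·0 = 0.25.
The second indifference gives u(108 dollars) = 0.64·u(146 dollars) + 0.36·u(0 dollars) = 0.64·0.25 + 0.36·0.00 = 0.1600.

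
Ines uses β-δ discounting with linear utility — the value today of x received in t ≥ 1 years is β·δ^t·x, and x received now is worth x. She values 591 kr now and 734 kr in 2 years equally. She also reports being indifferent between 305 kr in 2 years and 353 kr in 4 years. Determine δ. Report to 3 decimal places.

δ ≈ 0.930

Both payoffs in the second observation are in the future, so β drops out: δ^2·305 = δ^4·353 ⇒ δ^2 = 305/353 = 0.86402, so δ = 0.92953.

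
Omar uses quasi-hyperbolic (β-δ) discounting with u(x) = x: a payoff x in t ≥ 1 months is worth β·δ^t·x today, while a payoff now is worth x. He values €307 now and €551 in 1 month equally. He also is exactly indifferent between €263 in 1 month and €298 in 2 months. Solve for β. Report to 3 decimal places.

Both payoffs in the second observation are in the future, so β drops out: δ^1·263 = δ^2·298 ⇒ δ = 263/298 = 0.88255.
Now use the now-vs-future pair: 307 = β·δ·551 gives β = 307/(0.88255·551) ≈ 0.631.

β ≈ 0.631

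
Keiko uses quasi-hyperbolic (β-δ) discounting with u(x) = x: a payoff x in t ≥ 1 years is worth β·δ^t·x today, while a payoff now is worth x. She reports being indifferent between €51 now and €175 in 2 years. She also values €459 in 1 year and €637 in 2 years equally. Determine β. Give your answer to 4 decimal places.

β ≈ 0.5613

Both payoffs in the second observation are in the future, so β drops out: δ^1·459 = δ^2·637 ⇒ δ = 459/637 = 0.72057.
The first indifference: 51 = β·δ^2·175, so β = 51/(δ^2·175) = 51/(0.51921·175) ≈ 0.5613.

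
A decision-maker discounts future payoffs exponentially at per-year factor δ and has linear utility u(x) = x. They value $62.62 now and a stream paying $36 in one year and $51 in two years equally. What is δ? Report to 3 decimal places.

Present value of the stream is 36·δ + 51·δ². Indifference gives 36δ + 51δ² = 62.62.
So 51δ² + 36δ − 62.62 = 0.
δ = (−36 + √(36² + 4·51·62.62)) / (2·51) = (−36 + √14070.48) / 102 ≈ 0.810.

δ ≈ 0.810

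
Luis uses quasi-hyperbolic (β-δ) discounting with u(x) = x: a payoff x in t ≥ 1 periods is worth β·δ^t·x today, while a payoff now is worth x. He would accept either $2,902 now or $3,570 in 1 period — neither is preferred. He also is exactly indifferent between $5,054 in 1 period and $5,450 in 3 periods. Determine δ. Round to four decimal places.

The second indifference involves only future payoffs, so β cancels: β·δ^1·5054 = β·δ^3·5450, giving δ^2 = 5054/5450 = 0.92734, so δ = 0.96298.

δ ≈ 0.9630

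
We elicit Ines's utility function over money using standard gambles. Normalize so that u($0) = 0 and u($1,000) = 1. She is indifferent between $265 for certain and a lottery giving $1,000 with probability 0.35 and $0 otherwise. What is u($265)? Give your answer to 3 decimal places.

0.350

The indifference gives u($265) = 0.35·u($1,000) + 0.65·u($0) = 0.35·1 + 0.65·0 = 0.35.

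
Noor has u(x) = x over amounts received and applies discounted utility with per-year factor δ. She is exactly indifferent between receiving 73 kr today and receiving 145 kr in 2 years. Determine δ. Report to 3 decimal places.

Equating discounted utilities: u(73) = δ^2·u(145) ⇒ δ^2 = u(73)/u(145).
With u(x) = x: δ^2 = 73/145 = 0.50345.
So δ = 0.50345^(1/2) ≈ 0.710.

δ ≈ 0.710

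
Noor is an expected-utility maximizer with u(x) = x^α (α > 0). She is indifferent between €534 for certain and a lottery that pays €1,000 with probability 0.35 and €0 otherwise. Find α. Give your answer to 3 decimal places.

EU(lottery) = 0.35·1000^α + 0.65·0 = 0.35·1000^α.
Setting u(534) equal to that: 534^α = 0.35·1000^α ⇒ (534/1000)^α = 0.35.
Take logs: α = ln 0.35 / ln(534/1000) ≈ 1.67340.

α ≈ 1.673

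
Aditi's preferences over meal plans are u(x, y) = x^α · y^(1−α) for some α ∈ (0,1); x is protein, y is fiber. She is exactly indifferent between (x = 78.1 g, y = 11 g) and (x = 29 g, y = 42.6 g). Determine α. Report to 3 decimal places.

α ≈ 0.577

Indifference: 78.1^α · 11^(1−α) = 29^α · 42.6^(1−α).
Rearrange to (78.1/29)^α = (42.6/11)^(1−α) and take logs: α·0.990694 = (1−α)·1.353959.
With A = 0.990694 and B = 1.353959: α·A = (1−α)·B, so α = B/(A+B) = 1.353959/2.344653 ≈ 0.577.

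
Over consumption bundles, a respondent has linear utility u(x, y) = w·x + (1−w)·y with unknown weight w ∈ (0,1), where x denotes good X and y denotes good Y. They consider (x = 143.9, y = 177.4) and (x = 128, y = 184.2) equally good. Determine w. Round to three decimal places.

u(143.9,177.4) = u(128,184.2) means w·143.9 + (1−w)·177.4 = w·128 + (1−w)·184.2.
w·(143.9−128) = (1−w)·(184.2−177.4), i.e. w·15.9 = (1−w)·6.8.
Hence w = 6.8/(15.9+6.8) = 6.8/22.7 = 0.300.

w = 0.300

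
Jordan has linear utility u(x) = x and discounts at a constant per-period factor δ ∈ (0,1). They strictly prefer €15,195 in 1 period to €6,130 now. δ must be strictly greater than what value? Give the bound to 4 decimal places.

δ > 0.4034

Under u(x) = x this choice says 6130 < δ·15195.
Dividing through by 15195 gives δ > 0.40342.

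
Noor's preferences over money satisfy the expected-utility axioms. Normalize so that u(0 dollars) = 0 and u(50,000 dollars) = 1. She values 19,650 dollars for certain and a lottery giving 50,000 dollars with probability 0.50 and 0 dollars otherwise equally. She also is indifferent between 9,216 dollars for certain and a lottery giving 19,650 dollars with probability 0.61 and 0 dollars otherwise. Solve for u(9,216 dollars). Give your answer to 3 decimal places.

First, u(19,650 dollars) = 0.50·u(50,000 dollars) + 0.50·u(0 dollars) = 0.50.
Chaining: u(9,216 dollars) = 0.61·0.50 + 0.39·0.00 = 0.3050.

0.305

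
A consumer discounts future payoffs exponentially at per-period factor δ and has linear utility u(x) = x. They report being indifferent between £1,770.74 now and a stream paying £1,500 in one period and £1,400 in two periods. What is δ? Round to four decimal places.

δ ≈ 0.7100

Present value of the stream is 1500·δ + 1400·δ². Indifference gives 1500δ + 1400δ² = 1770.74.
That is, 1400δ² + 1500δ − 1770.74 = 0, a quadratic in δ.
The positive root is δ = [−1500 + √(1500² + 4·1400·1770.74)] / (2·1400) = (−1500 + 3488.000)/2800 ≈ 0.7100.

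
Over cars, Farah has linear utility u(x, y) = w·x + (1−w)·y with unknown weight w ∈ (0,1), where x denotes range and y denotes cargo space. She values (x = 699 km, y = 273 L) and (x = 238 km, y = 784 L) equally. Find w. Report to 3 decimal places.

Equating utilities: w·699 + (1−w)·273 = w·238 + (1−w)·784.
w·(699−238) = (1−w)·(784−273), i.e. w·461 = (1−w)·511.
The marginal rate of substitution is 511/461, so w = 511/(461+511) = 0.526.

w = 0.526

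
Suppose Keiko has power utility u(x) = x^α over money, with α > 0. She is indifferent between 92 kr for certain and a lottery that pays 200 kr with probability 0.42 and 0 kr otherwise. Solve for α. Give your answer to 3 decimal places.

The lottery's expected utility is 0.42·u(200) + 0.58·u(0) = 0.42·200^α (since u(0) = 0 for α > 0).
Setting u(92) equal to that: 92^α = 0.42·200^α ⇒ (92/200)^α = 0.42.
α = ln(0.42) / ln(92/200) = -0.867501/-0.776529 ≈ 1.117.

α ≈ 1.117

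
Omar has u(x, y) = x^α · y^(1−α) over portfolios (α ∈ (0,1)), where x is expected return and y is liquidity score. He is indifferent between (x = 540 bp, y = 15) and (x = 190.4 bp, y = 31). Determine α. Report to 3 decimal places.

Indifference: 540^α · 15^(1−α) = 190.4^α · 31^(1−α).
Taking logs: α·ln 540 + (1−α)·ln 15 = α·ln 190.4 + (1−α)·ln 31, i.e. α·1.042442 = (1−α)·0.725937.
Thus α·(1.768379) = 0.725937, so α = 0.725937/1.768379 ≈ 0.411.

α ≈ 0.411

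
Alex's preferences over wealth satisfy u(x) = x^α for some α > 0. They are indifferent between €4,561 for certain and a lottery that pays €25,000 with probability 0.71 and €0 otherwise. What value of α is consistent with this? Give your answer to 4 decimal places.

α ≈ 0.2013

EU(lottery) = 0.71·25000^α + 0.29·0 = 0.71·25000^α.
Equating: 4561^α = 0.71·25000^α, i.e. 0.1824^α = 0.71.
Taking logs: α·ln(4561/25000) = ln(0.71), so α = -0.3424903 / -1.7013339 ≈ 0.2013.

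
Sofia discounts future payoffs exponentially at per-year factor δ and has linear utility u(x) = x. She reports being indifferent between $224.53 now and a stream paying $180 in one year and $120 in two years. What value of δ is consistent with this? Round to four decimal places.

δ ≈ 0.8100

Present value of the stream is 180·δ + 120·δ². Indifference gives 180δ + 120δ² = 224.53.
So 120δ² + 180δ − 224.53 = 0.
δ = (−180 + √(180² + 4·120·224.53)) / (2·120) = (−180 + √140174.40) / 240 ≈ 0.8100.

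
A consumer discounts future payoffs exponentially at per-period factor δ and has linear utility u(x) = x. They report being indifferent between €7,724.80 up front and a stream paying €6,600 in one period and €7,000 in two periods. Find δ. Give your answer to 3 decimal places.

The stream is worth 6600δ + 7000δ² today, so 6600δ + 7000δ² = 7724.80.
Rearranged: 7000δ² + 6600δ − 7724.80 = 0.
The positive root is δ = [−6600 + √(6600² + 4·7000·7724.80)] / (2·7000) = (−6600 + 16120.000)/14000 ≈ 0.680.

δ ≈ 0.680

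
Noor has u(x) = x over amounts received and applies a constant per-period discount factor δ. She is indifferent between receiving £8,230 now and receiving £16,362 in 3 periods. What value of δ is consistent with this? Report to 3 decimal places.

δ ≈ 0.795

Equating discounted utilities: u(8230) = δ^3·u(16362) ⇒ δ^3 = u(8230)/u(16362).
With u(x) = x: δ^3 = 8230/16362 = 0.50299.
So δ = 0.50299^(1/3) ≈ 0.795.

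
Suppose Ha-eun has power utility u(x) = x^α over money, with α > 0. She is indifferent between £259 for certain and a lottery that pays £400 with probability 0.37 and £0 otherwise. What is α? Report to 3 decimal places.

α ≈ 2.288

Since u(0) = 0, the lottery's EU is 0.37·400^α.
Indifference: 259^α = 0.37·400^α, so (259/400)^α = 0.37.
α = ln(0.37) / ln(259/400) = -0.994252/-0.434636 ≈ 2.288.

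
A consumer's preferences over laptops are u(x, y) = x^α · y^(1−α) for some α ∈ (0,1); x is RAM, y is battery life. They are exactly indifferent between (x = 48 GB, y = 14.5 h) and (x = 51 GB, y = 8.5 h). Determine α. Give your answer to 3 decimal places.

α ≈ 0.898

Indifference: 48^α · 14.5^(1−α) = 51^α · 8.5^(1−α).
(48/51)^α = (8.5/14.5)^(1−α); take logs: α·ln(48/51) = (1−α)·ln(8.5/14.5), i.e. α·-0.060625 = (1−α)·-0.534082.
So α/(1−α) = (-0.534082)/(-0.060625) = 8.809600, and α = 8.809600/9.809600 ≈ 0.898.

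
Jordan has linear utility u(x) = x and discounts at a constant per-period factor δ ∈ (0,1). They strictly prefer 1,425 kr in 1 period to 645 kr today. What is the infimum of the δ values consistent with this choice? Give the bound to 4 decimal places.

δ > 0.4526

The preference means 645 < δ·1425.
So δ > 645/1425 = 0.45263.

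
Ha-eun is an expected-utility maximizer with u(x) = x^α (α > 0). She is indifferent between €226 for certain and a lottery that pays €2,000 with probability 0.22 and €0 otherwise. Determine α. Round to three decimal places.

α ≈ 0.694

Since u(0) = 0, the lottery's EU is 0.22·2000^α.
Indifference: 226^α = 0.22·2000^α, so (226/2000)^α = 0.22.
Take logs: α = ln 0.22 / ln(226/2000) ≈ 0.69444.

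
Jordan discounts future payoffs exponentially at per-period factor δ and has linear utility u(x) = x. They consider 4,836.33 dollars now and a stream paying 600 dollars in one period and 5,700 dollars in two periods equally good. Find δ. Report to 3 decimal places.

Equating present values: 4836.33 = 600δ + 5700δ².
Rearranged: 5700δ² + 600δ − 4836.33 = 0.
δ = (−600 + √(600² + 4·5700·4836.33)) / (2·5700) = (−600 + √110628324.00) / 11400 ≈ 0.870.

δ ≈ 0.870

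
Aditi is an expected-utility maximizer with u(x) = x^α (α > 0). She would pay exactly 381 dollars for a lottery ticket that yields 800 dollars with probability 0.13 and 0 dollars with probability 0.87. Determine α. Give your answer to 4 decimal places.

Since u(0) = 0, the lottery's EU is 0.13·800^α.
Equating: 381^α = 0.13·800^α, i.e. 0.4763^α = 0.13.
α = ln(0.13) / ln(381/800) = -2.0402208/-0.7418124 ≈ 2.7503.

α ≈ 2.7503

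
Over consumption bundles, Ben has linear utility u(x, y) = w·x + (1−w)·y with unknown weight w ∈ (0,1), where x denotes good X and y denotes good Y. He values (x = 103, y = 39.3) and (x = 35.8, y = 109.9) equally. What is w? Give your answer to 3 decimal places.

w = 0.512

u(103,39.3) = u(35.8,109.9) means w·103 + (1−w)·39.3 = w·35.8 + (1−w)·109.9.
Rearranging, 67.2·w − 70.6·(1−w) = 0.
Hence w = 70.6/(67.2+70.6) = 70.6/137.8 = 0.512.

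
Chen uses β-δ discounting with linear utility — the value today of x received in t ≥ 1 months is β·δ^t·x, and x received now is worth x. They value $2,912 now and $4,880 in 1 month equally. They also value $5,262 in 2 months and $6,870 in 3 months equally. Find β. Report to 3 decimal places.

The second indifference involves only future payoffs, so β cancels: β·δ^2·5262 = β·δ^3·6870, giving δ = 5262/6870 = 0.76594.
Substituting δ into 2912 = β·δ·4880: β = 2912/(3737.782) ≈ 0.779.

β ≈ 0.779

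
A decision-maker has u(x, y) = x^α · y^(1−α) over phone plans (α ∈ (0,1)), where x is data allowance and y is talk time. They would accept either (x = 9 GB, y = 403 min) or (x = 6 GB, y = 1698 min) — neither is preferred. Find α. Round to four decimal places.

α ≈ 0.7801

The Cobb–Douglas utilities coincide, so 9^α·403^(1−α) = 6^α·1698^(1−α).
(9/6)^α = (1698/403)^(1−α); take logs: α·ln(9/6) = (1−α)·ln(1698/403), i.e. α·0.4054651 = (1−α)·1.4382698.
So α/(1−α) = (1.4382698)/(0.4054651) = 3.5472099, and α = 3.5472099/4.5472099 ≈ 0.7801.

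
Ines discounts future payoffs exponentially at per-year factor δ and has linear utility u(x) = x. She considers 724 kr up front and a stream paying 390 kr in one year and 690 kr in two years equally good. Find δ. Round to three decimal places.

Equating present values: 724 = 390δ + 690δ².
Rearranged: 690δ² + 390δ − 724 = 0.
By the quadratic formula (taking the positive root), δ = (−390 + √2150340.00) / 1380 ≈ 0.780.

δ ≈ 0.780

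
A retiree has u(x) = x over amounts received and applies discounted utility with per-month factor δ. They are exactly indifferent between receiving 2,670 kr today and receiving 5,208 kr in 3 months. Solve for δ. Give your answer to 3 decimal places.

δ ≈ 0.800

The payoff in 3 months is discounted by δ^3, so u(2670) = δ^3·u(5208) and δ^3 = u(2670)/u(5208).
With u(x) = x: δ^3 = 2670/5208 = 0.51267.
Taking the cube root: δ = 0.51267^(1/3) ≈ 0.800.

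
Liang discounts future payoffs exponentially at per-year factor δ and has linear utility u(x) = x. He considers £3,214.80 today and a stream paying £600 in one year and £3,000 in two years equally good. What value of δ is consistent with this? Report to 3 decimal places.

δ ≈ 0.940

The stream is worth 600δ + 3000δ² today, so 600δ + 3000δ² = 3214.80.
So 3000δ² + 600δ − 3214.80 = 0.
By the quadratic formula (taking the positive root), δ = (−600 + √38937600.00) / 6000 ≈ 0.940.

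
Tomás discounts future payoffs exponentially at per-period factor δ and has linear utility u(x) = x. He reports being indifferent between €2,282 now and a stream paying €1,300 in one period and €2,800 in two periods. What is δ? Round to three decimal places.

δ ≈ 0.700

Present value of the stream is 1300·δ + 2800·δ². Indifference gives 1300δ + 2800δ² = 2282.
That is, 2800δ² + 1300δ − 2282 = 0, a quadratic in δ.
By the quadratic formula (taking the positive root), δ = (−1300 + √27248400.00) / 5600 ≈ 0.700.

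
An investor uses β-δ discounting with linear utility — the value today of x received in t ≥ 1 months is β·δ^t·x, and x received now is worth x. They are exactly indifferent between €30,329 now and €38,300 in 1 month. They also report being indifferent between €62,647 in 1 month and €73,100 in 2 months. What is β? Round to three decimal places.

From the later pair, β·δ^1·62647 = β·δ^2·73100; dividing through, δ = 62647/73100 = 0.85700.
The first indifference: 30329 = β·δ·38300, so β = 30329/(δ·38300) = 30329/(0.85700·38300) ≈ 0.924.

β ≈ 0.924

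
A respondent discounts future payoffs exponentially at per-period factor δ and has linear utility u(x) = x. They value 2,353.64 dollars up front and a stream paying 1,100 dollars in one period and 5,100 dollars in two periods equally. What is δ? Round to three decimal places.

The stream is worth 1100δ + 5100δ² today, so 1100δ + 5100δ² = 2353.64.
Rearranged: 5100δ² + 1100δ − 2353.64 = 0.
By the quadratic formula (taking the positive root), δ = (−1100 + √49224256.00) / 10200 ≈ 0.580.

δ ≈ 0.580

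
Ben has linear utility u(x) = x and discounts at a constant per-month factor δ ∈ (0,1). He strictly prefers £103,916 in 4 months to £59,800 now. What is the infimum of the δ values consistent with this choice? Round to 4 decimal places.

δ > 0.8710

Under u(x) = x this choice says 59800 < δ^4·103916.
Hence δ^4 > 59800/103916 = 0.57546, and x ↦ x^(1/4) is increasing on (0,∞).
δ > 0.57546^(1/4) = 0.8710.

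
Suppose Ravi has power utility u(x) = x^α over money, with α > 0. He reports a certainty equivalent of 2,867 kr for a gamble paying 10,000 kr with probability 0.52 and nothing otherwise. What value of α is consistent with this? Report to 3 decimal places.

α ≈ 0.523

EU(lottery) = 0.52·10000^α + 0.48·0 = 0.52·10000^α.
Indifference: 2867^α = 0.52·10000^α, so (2867/10000)^α = 0.52.
Take logs: α = ln 0.52 / ln(2867/10000) ≈ 0.52343.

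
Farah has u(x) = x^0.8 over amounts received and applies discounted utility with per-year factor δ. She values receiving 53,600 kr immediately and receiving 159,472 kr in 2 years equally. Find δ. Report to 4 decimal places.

δ ≈ 0.6465

The payoff in 2 years is discounted by δ^2, so u(53600) = δ^2·u(159472) and δ^2 = u(53600)/u(159472).
Since u(x) = x^0.8, δ^2 = (53600/159472)^0.8 = 0.33611^0.8 = 0.41801.
Hence δ = (0.41801)^(1/2) = 0.646535.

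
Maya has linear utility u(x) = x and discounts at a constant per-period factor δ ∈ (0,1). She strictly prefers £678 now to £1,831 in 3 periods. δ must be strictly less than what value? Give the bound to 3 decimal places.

δ < 0.718

Comparing present values: 678 > δ^3·1831.
Hence δ^3 < 678/1831 = 0.37029, and x ↦ x^(1/3) is increasing on (0,∞).
δ < (678/1831)^(1/3) ≈ 0.718.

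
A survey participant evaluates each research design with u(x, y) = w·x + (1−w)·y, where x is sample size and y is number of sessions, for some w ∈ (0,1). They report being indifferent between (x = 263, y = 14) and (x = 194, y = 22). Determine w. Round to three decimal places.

Equating utilities: w·263 + (1−w)·14 = w·194 + (1−w)·22.
Collecting terms: w·69 = (1−w)·8.
The marginal rate of substitution is 8/69, so w = 8/(69+8) = 0.104.

w = 0.104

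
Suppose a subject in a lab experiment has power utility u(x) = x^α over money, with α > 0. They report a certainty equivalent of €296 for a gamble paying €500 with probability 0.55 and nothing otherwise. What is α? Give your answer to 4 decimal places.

α ≈ 1.1404

EU(lottery) = 0.55·500^α + 0.45·0 = 0.55·500^α.
Indifference: 296^α = 0.55·500^α, so (296/500)^α = 0.55.
α = ln(0.55) / ln(296/500) = -0.5978370/-0.5242486 ≈ 1.1404.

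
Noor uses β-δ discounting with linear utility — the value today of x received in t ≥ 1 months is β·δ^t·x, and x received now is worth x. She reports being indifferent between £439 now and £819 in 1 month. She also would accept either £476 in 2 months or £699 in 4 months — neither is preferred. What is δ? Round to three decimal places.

δ ≈ 0.825

Both payoffs in the second observation are in the future, so β drops out: δ^2·476 = δ^4·699 ⇒ δ^2 = 476/699 = 0.68097, so δ = 0.82521.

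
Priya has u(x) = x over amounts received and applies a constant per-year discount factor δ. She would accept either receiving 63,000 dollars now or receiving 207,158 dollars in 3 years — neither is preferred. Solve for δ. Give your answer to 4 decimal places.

Indifference means u(63000) = δ^3 · u(207158), so δ^3 = u(63000)/u(207158).
With u(x) = x: δ^3 = 63000/207158 = 0.30412.
So δ = 0.30412^(1/3) ≈ 0.6725.

δ ≈ 0.6725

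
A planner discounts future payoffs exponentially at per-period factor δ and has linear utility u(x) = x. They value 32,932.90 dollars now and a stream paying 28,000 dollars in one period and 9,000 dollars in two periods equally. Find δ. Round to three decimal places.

Equating present values: 32932.90 = 28000δ + 9000δ².
That is, 9000δ² + 28000δ − 32932.90 = 0, a quadratic in δ.
δ = (−28000 + √(28000² + 4·9000·32932.90)) / (2·9000) = (−28000 + √1969584400.00) / 18000 ≈ 0.910.

δ ≈ 0.910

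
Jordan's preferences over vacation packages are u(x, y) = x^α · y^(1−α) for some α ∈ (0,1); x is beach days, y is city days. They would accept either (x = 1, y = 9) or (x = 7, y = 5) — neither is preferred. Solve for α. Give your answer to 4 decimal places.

α ≈ 0.2320

The Cobb–Douglas utilities coincide, so 1^α·9^(1−α) = 7^α·5^(1−α).
Rearrange to (1/7)^α = (5/9)^(1−α) and take logs: α·-1.9459101 = (1−α)·-0.5877867.
With A = -1.9459101 and B = -0.5877867: α·A = (1−α)·B, so α = B/(A+B) = -0.5877867/-2.5336968 ≈ 0.2320.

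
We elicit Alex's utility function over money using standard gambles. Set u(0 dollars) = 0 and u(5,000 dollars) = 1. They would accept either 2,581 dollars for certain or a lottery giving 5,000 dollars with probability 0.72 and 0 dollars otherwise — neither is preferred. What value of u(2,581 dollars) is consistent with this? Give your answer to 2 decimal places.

0.72

The indifference gives u(2,581 dollars) = 0.72·u(5,000 dollars) + 0.28·u(0 dollars) = 0.72·1 + 0.28·0 = 0.72.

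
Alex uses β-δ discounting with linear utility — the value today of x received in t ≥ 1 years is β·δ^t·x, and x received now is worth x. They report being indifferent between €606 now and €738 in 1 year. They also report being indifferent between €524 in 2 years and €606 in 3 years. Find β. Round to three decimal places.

β ≈ 0.950

Both payoffs in the second observation are in the future, so β drops out: δ^2·524 = δ^3·606 ⇒ δ = 524/606 = 0.86469.
Substituting δ into 606 = β·δ·738: β = 606/(638.139) ≈ 0.950.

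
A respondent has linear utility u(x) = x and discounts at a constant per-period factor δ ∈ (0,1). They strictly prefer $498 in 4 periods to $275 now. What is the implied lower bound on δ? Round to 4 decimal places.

δ > 0.8620

Comparing present values: 275 < δ^4·498.
Hence δ^4 > 275/498 = 0.55221, and x ↦ x^(1/4) is increasing on (0,∞).
δ > 0.55221^(1/4) = 0.8620.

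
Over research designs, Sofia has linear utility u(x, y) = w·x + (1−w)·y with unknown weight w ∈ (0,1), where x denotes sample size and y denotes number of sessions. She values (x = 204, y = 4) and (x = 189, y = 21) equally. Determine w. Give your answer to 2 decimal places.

Indifference: w·204 + (1−w)·4 = w·189 + (1−w)·21.
Collecting terms: w·15 = (1−w)·17.
So w/(1−w) = 17/15 = 1.1333, giving w = 17/(15+17) = 0.53.

w = 0.53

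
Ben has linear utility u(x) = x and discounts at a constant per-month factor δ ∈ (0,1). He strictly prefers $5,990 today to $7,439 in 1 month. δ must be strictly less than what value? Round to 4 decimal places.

δ < 0.8052

The preference means 5990 > δ·7439.
So δ < 5990/7439 = 0.80522.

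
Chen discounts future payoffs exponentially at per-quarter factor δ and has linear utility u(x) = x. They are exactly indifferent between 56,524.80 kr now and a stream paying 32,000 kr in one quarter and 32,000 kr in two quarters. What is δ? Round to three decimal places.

Equating present values: 56524.80 = 32000δ + 32000δ².
That is, 32000δ² + 32000δ − 56524.80 = 0, a quadratic in δ.
The positive root is δ = [−32000 + √(32000² + 4·32000·56524.80)] / (2·32000) = (−32000 + 90880.000)/64000 ≈ 0.920.

δ ≈ 0.920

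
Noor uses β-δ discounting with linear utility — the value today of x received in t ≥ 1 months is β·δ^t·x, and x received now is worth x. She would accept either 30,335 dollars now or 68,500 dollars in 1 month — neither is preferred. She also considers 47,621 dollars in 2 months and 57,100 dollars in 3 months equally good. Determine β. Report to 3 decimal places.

β ≈ 0.531

The second indifference involves only future payoffs, so β cancels: β·δ^2·47621 = β·δ^3·57100, giving δ = 47621/57100 = 0.83399.
The first indifference: 30335 = β·δ·68500, so β = 30335/(δ·68500) = 30335/(0.83399·68500) ≈ 0.531.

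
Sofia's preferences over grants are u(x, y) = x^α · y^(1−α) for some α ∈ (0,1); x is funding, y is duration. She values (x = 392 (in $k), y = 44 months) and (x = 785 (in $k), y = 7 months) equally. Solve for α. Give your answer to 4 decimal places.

α ≈ 0.7258

Set the two utilities equal: 392^α·44^(1−α) = 785^α·7^(1−α).
Taking logs: α·ln 392 + (1−α)·ln 44 = α·ln 785 + (1−α)·ln 7, i.e. α·-0.6944219 = (1−α)·-1.8382795.
With A = -0.6944219 and B = -1.8382795: α·A = (1−α)·B, so α = B/(A+B) = -1.8382795/-2.5327014 ≈ 0.7258.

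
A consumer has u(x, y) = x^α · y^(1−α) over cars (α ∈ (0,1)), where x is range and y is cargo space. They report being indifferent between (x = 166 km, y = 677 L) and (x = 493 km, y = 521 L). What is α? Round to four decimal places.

α ≈ 0.1940

Indifference: 166^α · 677^(1−α) = 493^α · 521^(1−α).
Rearrange to (166/493)^α = (521/677)^(1−α) and take logs: α·-1.0885214 = (1−α)·-0.2619212.
With A = -1.0885214 and B = -0.2619212: α·A = (1−α)·B, so α = B/(A+B) = -0.2619212/-1.3504426 ≈ 0.1940.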